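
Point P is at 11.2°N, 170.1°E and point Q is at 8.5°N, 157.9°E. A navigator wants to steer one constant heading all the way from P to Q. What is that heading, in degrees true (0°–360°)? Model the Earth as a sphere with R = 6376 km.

Δψ = ln[tan(π/4+φ₂/2)/tan(π/4+φ₁/2)] = -0.0478
Δλ = -0.2129 rad (taken the short way round)
course = atan2(Δλ, Δψ) = 257.34°

257.3°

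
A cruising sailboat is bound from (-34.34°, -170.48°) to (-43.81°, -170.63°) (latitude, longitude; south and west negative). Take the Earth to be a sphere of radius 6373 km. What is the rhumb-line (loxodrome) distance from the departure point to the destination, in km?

Δψ = ln[tan(π/4+φ₂/2)/tan(π/4+φ₁/2)] = -0.2135;  Δφ = -0.1653 rad,  Δλ = -0.0026 rad
q = Δφ/Δψ = 0.7743
d = R·√(Δφ² + q²Δλ²) = 6373·0.16530 = 1053 km

1053 km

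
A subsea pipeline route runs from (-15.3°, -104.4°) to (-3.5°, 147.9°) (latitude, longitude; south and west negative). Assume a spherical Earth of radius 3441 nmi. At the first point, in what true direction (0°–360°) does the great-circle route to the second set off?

261.7°

N = sin Δλ·cos φ₂ = -0.9509;  D = cos φ₁ sin φ₂ − sin φ₁ cos φ₂ cos Δλ = -0.1390
initial course = atan2(N, D) = 261.69°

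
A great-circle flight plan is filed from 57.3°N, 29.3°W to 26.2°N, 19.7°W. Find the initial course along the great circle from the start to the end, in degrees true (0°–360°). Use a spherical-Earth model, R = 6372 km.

θ = atan2( sin Δλ·cos φ₂ ,  cos φ₁ sin φ₂ − sin φ₁ cos φ₂ cos Δλ )
  = atan2(+0.1496, -0.5060) = 163.52°

163.5°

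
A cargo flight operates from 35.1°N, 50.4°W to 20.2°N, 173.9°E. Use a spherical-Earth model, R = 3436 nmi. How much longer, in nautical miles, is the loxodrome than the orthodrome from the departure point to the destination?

Great circle: cos σ = sin φ₁ sin φ₂ + cos φ₁ cos φ₂ cos Δλ,  σ = 1.9294 rad → d_gc = 6629.5 nmi
Rhumb line: Δψ = -0.2949, q = Δφ/Δψ = 0.8819, d_rh = R√(Δφ²+q²Δλ²) = 7232.3 nmi
Excess = 7232.3 − 6629.5 = 602.8 ≈ 603 nmi

603 nmi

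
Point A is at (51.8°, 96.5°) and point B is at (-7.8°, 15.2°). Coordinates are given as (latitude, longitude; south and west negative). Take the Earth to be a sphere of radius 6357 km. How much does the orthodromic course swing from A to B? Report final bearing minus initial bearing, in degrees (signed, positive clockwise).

At departure: θ₁ = atan2(sin Δλ cos φ₂, cos φ₁ sin φ₂ − sin φ₁ cos φ₂ cos Δλ) = 258.36°
At arrival: θ₂ = atan2(sin Δλ cos φ₁, −cos φ₂ sin φ₁ + sin φ₂ cos φ₁ cos Δλ) = 217.69°
Δθ = θ₂ − θ₁ = -40.7°

-40.7°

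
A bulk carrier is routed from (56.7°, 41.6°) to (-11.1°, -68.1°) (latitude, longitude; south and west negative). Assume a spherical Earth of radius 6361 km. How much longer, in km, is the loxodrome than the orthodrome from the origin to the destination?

525 km

Great circle: cos σ = sin φ₁ sin φ₂ + cos φ₁ cos φ₂ cos Δλ,  σ = 1.9204 rad → d_gc = 12215.6 km
Rhumb line: Δψ = -1.4021, q = Δφ/Δψ = 0.8440, d_rh = R√(Δφ²+q²Δλ²) = 12740.4 km
Excess = 12740.4 − 12215.6 = 524.8 ≈ 525 km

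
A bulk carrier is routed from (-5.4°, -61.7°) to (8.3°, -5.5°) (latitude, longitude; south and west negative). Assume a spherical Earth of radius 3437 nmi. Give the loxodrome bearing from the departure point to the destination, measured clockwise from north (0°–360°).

76.3°

Meridional parts: M(φ₁)=-0.0944, M(φ₂)=+0.1454 → ΔM = +0.2398;  Δλ = +0.9809 rad
tan C = Δλ / ΔM = +4.0911 → C = 76.26°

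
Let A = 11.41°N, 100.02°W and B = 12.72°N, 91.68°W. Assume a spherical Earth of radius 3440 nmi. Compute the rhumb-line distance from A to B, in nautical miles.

Δψ = ln[tan(π/4+φ₂/2)/tan(π/4+φ₁/2)] = +0.0234;  Δφ = +0.0229 rad,  Δλ = +0.1456 rad
q = Δφ/Δψ = 0.9779
d = R·√(Δφ² + q²Δλ²) = 3440·0.14417 = 496 nmi

496 nmi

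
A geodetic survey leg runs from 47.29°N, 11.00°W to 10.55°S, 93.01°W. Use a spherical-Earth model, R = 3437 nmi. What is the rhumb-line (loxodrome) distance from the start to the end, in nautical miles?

Rhumb course C = atan2(Δλ, Δψ) with Δψ = ln[tan(π/4+φ₂/2)/tan(π/4+φ₁/2)] = -1.1243, Δλ = -1.4313 → C = 231.85°
d = R·|Δφ| / |cos C| = 3437·1.00950 / 0.61769 = 5617 nmi

5617 nmi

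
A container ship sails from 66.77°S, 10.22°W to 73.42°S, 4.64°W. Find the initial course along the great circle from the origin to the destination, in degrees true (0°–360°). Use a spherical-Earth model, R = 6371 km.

166.7°

θ = atan2( sin Δλ·cos φ₂ ,  cos φ₁ sin φ₂ − sin φ₁ cos φ₂ cos Δλ )
  = atan2(+0.0277, -0.1170) = 166.66°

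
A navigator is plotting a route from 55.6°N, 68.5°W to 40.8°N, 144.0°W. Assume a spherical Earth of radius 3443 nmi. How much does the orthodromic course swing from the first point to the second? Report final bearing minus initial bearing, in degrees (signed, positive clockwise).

-60.4°

At departure: θ₁ = atan2(sin Δλ cos φ₂, cos φ₁ sin φ₂ − sin φ₁ cos φ₂ cos Δλ) = 286.19°
At arrival: θ₂ = atan2(sin Δλ cos φ₁, −cos φ₂ sin φ₁ + sin φ₂ cos φ₁ cos Δλ) = 225.79°
Δθ = θ₂ − θ₁ = -60.4°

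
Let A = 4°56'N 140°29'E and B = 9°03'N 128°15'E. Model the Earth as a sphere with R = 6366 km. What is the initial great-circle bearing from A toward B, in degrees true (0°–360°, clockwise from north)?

289.4°

θ = atan2( sin Δλ·cos φ₂ ,  cos φ₁ sin φ₂ − sin φ₁ cos φ₂ cos Δλ )
  = atan2(-0.2093, +0.0737) = 289.41°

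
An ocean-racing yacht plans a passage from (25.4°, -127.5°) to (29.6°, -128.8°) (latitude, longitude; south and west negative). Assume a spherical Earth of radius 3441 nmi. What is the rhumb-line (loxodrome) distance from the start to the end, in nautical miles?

262 nmi

Rhumb course C = atan2(Δλ, Δψ) with Δψ = ln[tan(π/4+φ₂/2)/tan(π/4+φ₁/2)] = +0.0827, Δλ = -0.0227 → C = 344.65°
d = R·|Δφ| / |cos C| = 3441·0.07330 / 0.96434 = 262 nmi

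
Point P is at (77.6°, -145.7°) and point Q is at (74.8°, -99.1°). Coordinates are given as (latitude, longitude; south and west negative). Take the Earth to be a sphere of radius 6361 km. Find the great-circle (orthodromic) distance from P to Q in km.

1236 km

Haversine: a = sin²(Δφ/2)+cos φ₁ cos φ₂ sin²(Δλ/2) = 0.00941;  σ = 2·atan2(√a,√(1−a))
σ = 11.131° → d = Rσ = 6361·0.19427 = 1236 km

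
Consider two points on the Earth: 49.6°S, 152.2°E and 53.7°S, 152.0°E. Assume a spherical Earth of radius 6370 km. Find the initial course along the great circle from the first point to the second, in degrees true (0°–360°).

N = sin Δλ·cos φ₂ = -0.0021;  D = cos φ₁ sin φ₂ − sin φ₁ cos φ₂ cos Δλ = -0.0715
initial course = atan2(N, D) = 181.66°

181.7°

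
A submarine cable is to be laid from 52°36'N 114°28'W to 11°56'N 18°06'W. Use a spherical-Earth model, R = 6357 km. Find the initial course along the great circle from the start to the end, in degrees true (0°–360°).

77.7°

θ = atan2( sin Δλ·cos φ₂ ,  cos φ₁ sin φ₂ − sin φ₁ cos φ₂ cos Δλ )
  = atan2(+0.9724, +0.2118) = 77.71°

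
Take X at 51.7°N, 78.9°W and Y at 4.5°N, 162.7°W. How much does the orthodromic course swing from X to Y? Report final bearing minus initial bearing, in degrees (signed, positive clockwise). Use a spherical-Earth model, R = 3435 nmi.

-49.5°

Initial bearing θ₁ = atan2(sin Δλ cos φ₂, cos φ₁ sin φ₂ − sin φ₁ cos φ₂ cos Δλ) = 267.93°
Final bearing θ₂ = (initial bearing from the destination back to the start) + 180° = 218.41°
Δθ = θ₂ − θ₁ = -49.5°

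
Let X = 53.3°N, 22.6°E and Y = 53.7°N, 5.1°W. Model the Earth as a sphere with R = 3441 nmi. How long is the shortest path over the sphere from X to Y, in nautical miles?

Haversine: a = sin²(Δφ/2)+cos φ₁ cos φ₂ sin²(Δλ/2) = 0.02029;  σ = 2·atan2(√a,√(1−a))
σ = 16.377° → d = Rσ = 3441·0.28583 = 984 nmi

984 nmi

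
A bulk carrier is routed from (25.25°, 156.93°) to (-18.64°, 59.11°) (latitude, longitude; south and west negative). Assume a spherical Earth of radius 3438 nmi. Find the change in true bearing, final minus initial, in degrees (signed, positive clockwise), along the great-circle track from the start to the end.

-8.2°

Initial bearing θ₁ = atan2(sin Δλ cos φ₂, cos φ₁ sin φ₂ − sin φ₁ cos φ₂ cos Δλ) = 256.00°
Final bearing θ₂ = (initial bearing from the destination back to the start) + 180° = 247.84°
Δθ = θ₂ − θ₁ = -8.2°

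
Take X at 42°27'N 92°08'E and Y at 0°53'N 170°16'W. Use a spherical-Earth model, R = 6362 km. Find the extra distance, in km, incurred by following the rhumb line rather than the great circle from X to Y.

261 km

Great circle: cos σ = sin φ₁ sin φ₂ + cos φ₁ cos φ₂ cos Δλ,  σ = 1.6581 rad → d_gc = 10548.7 km
Rhumb line: Δψ = -0.8044, q = Δφ/Δψ = 0.9019, d_rh = R√(Δφ²+q²Δλ²) = 10809.4 km
Excess = 10809.4 − 10548.7 = 260.7 ≈ 261 km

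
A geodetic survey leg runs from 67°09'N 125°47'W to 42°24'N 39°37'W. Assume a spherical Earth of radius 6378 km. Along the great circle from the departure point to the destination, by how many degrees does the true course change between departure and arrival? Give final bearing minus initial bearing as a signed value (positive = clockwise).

Initial bearing θ₁ = atan2(sin Δλ cos φ₂, cos φ₁ sin φ₂ − sin φ₁ cos φ₂ cos Δλ) = 73.64°
Final bearing θ₂ = (initial bearing from the destination back to the start) + 180° = 149.70°
Δθ = θ₂ − θ₁ = +76.1°

+76.1°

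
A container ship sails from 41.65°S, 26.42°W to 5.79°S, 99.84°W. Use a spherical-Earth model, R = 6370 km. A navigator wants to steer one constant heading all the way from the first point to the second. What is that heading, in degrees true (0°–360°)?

298.6°

Meridional parts: M(φ₁)=-0.8010, M(φ₂)=-0.1012 → ΔM = +0.6997;  Δλ = -1.2814 rad
tan C = Δλ / ΔM = -1.8313 → C = 298.64°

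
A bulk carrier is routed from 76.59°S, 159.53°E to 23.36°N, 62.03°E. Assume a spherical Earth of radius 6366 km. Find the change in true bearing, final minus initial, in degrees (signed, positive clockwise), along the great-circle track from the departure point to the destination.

+76.9°

Initial bearing θ₁ = atan2(sin Δλ cos φ₂, cos φ₁ sin φ₂ − sin φ₁ cos φ₂ cos Δλ) = 268.45°
Final bearing θ₂ = (initial bearing from the destination back to the start) + 180° = 345.37°
Δθ = θ₂ − θ₁ = +76.9°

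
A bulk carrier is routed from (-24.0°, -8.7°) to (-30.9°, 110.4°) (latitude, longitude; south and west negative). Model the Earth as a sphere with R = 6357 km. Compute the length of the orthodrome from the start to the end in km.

cos σ = sin φ₁ sin φ₂ + cos φ₁ cos φ₂ cos Δλ
      = sin(-24.00°)sin(-30.90°) + cos(-24.00°)cos(-30.90°)cos(119.10°) = -0.1724
σ = 99.925° → d = Rσ = 6357·1.74401 = 11087 km

11087 km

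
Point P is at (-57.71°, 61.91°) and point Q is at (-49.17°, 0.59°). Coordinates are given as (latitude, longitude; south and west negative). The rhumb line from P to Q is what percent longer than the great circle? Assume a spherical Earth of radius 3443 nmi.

Great circle: σ = 0.6313 rad → d_gc = Rσ = 2173.6 nmi
Rhumb: Δφ = +0.1491, Δλ = -1.0702, Δψ = +0.2513, q = Δφ/Δψ = 0.5931 → d_rh = R√(Δφ²+q²Δλ²) = 2244.9 nmi
Excess = (2244.9 − 2173.6) / 2173.6 = 71.3 / 2173.6 = 3.28% ≈ 3.3%

3.3%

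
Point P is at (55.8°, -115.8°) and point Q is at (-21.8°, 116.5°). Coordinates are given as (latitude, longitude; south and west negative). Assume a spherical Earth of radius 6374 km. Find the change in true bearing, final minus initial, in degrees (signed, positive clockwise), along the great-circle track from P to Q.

-74.8°

Initial bearing θ₁ = atan2(sin Δλ cos φ₂, cos φ₁ sin φ₂ − sin φ₁ cos φ₂ cos Δλ) = 289.55°
Final bearing θ₂ = (initial bearing from the destination back to the start) + 180° = 214.78°
Δθ = θ₂ − θ₁ = -74.8°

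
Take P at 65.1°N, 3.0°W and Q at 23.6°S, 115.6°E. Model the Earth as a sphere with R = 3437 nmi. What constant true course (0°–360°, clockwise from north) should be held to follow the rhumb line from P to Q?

Δψ = ln[tan(π/4+φ₂/2)/tan(π/4+φ₁/2)] = -1.9347
Δλ = +2.0700 rad (taken the short way round)
course = atan2(Δλ, Δψ) = 133.06°

133.1°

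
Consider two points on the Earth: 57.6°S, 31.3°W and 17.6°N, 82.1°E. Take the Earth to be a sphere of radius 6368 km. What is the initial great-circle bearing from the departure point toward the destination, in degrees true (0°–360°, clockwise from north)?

N = sin Δλ·cos φ₂ = +0.8748;  D = cos φ₁ sin φ₂ − sin φ₁ cos φ₂ cos Δλ = -0.1576
initial course = atan2(N, D) = 100.21°

100.2°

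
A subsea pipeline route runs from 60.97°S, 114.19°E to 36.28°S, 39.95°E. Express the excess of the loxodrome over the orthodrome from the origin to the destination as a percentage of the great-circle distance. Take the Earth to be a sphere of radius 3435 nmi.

4.4%

Great circle: σ = 0.8974 rad → d_gc = Rσ = 3082.6 nmi
Rhumb: Δφ = +0.4309, Δλ = -1.2957, Δψ = +0.6710, q = Δφ/Δψ = 0.6422 → d_rh = R√(Δφ²+q²Δλ²) = 3218.9 nmi
Excess = (3218.9 − 3082.6) / 3082.6 = 136.3 / 3082.6 = 4.42% ≈ 4.4%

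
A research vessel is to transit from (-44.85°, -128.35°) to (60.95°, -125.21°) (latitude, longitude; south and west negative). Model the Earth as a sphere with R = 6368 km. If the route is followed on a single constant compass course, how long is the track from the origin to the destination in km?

Rhumb course C = atan2(Δλ, Δψ) with Δψ = ln[tan(π/4+φ₂/2)/tan(π/4+φ₁/2)] = +2.2283, Δλ = +0.0548 → C = 1.41°
d = R·|Δφ| / |cos C| = 6368·1.84656 / 0.99970 = 11762 km

11762 km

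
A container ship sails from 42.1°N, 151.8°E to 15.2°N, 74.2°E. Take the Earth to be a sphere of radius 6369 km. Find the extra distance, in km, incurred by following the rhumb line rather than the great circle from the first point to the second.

169 km

Great circle: cos σ = sin φ₁ sin φ₂ + cos φ₁ cos φ₂ cos Δλ,  σ = 1.2350 rad → d_gc = 7865.6 km
Rhumb line: Δψ = -0.5431, q = Δφ/Δψ = 0.8645, d_rh = R√(Δφ²+q²Δλ²) = 8034.6 km
Excess = 8034.6 − 7865.6 = 169.0 ≈ 169 km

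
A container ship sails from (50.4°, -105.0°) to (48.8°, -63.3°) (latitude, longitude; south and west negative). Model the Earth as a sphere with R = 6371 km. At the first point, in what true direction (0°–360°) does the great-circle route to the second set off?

77.1°

θ = atan2( sin Δλ·cos φ₂ ,  cos φ₁ sin φ₂ − sin φ₁ cos φ₂ cos Δλ )
  = atan2(+0.4382, +0.1007) = 77.06°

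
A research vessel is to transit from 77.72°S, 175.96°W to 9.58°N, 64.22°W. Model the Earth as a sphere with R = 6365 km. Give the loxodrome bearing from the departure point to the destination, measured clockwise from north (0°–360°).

Δψ = ln[tan(π/4+φ₂/2)/tan(π/4+φ₁/2)] = +2.3976
Δλ = +1.9502 rad (taken the short way round)
course = atan2(Δλ, Δψ) = 39.13°

39.1°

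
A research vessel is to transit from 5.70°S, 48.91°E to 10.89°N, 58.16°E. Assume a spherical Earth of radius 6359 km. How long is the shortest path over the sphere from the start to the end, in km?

2106 km

cos σ = sin φ₁ sin φ₂ + cos φ₁ cos φ₂ cos Δλ
      = sin(-5.70°)sin(10.89°) + cos(-5.70°)cos(10.89°)cos(9.25°) = 0.9457
σ = 18.974° → d = Rσ = 6359·0.33116 = 2106 km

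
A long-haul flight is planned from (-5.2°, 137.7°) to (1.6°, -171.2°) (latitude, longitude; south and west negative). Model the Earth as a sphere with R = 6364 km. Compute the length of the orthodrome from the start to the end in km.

5720 km

cos σ = sin φ₁ sin φ₂ + cos φ₁ cos φ₂ cos Δλ
      = sin(-5.20°)sin(1.60°) + cos(-5.20°)cos(1.60°)cos(51.10°) = 0.6226
σ = 51.493° → d = Rσ = 6364·0.89873 = 5720 km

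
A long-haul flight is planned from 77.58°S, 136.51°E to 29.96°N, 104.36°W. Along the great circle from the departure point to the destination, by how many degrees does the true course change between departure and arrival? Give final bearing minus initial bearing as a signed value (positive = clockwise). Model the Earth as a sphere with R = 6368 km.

-98.6°

Initial bearing θ₁ = atan2(sin Δλ cos φ₂, cos φ₁ sin φ₂ − sin φ₁ cos φ₂ cos Δλ) = 111.92°
Final bearing θ₂ = (initial bearing from the destination back to the start) + 180° = 13.32°
Δθ = θ₂ − θ₁ = -98.6°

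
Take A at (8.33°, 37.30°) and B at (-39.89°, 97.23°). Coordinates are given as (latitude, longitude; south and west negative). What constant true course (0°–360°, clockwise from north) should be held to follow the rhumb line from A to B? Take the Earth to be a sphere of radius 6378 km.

Meridional parts: M(φ₁)=+0.1459, M(φ₂)=-0.7604 → ΔM = -0.9063;  Δλ = +1.0460 rad
tan C = Δλ / ΔM = -1.1541 → C = 130.91°

130.9°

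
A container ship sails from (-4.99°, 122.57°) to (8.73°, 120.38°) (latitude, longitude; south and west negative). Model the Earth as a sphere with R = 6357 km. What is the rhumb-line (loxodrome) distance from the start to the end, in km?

1541 km

Rhumb course C = atan2(Δλ, Δψ) with Δψ = ln[tan(π/4+φ₂/2)/tan(π/4+φ₁/2)] = +0.2402, Δλ = -0.0382 → C = 350.96°
d = R·|Δφ| / |cos C| = 6357·0.23946 / 0.98757 = 1541 km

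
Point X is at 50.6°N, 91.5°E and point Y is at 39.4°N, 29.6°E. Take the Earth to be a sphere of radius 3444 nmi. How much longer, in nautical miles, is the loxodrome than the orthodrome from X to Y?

Great circle: cos σ = sin φ₁ sin φ₂ + cos φ₁ cos φ₂ cos Δλ,  σ = 0.7648 rad → d_gc = 2634.1 nmi
Rhumb line: Δψ = -0.2778, q = Δφ/Δψ = 0.7037, d_rh = R√(Δφ²+q²Δλ²) = 2703.5 nmi
Excess = 2703.5 − 2634.1 = 69.4 ≈ 69 nmi

69 nmi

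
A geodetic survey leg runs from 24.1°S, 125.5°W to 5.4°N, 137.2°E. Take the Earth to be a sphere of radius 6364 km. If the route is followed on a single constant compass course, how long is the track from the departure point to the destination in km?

Δψ = ln[tan(π/4+φ₂/2)/tan(π/4+φ₁/2)] = +0.5280;  Δφ = +0.5149 rad,  Δλ = -1.6982 rad
q = Δφ/Δψ = 0.9751
d = R·√(Δφ² + q²Δλ²) = 6364·1.73420 = 11036 km

11036 km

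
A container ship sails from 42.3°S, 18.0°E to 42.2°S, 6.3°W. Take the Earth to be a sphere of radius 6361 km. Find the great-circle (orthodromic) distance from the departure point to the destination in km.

Haversine: a = sin²(Δφ/2)+cos φ₁ cos φ₂ sin²(Δλ/2) = 0.02427;  σ = 2·atan2(√a,√(1−a))
σ = 17.926° → d = Rσ = 6361·0.31287 = 1990 km

1990 km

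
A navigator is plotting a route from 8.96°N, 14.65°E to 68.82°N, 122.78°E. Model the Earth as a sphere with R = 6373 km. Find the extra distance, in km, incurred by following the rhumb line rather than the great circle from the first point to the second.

Great circle: cos σ = sin φ₁ sin φ₂ + cos φ₁ cos φ₂ cos Δλ,  σ = 1.5366 rad → d_gc = 9792.9 km
Rhumb line: Δψ = +1.5198, q = Δφ/Δψ = 0.6874, d_rh = R√(Δφ²+q²Δλ²) = 10615.5 km
Excess = 10615.5 − 9792.9 = 822.6 ≈ 823 km

823 km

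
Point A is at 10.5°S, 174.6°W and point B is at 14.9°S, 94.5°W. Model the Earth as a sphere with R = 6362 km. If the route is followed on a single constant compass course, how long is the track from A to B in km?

8688 km

Rhumb course C = atan2(Δλ, Δψ) with Δψ = ln[tan(π/4+φ₂/2)/tan(π/4+φ₁/2)] = -0.0787, Δλ = +1.3980 → C = 93.22°
d = R·|Δφ| / |cos C| = 6362·0.07679 / 0.05624 = 8688 km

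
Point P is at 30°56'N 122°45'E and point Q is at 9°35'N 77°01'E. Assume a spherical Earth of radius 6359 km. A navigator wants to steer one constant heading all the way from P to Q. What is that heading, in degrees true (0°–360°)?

243.4°

Δψ = ln[tan(π/4+φ₂/2)/tan(π/4+φ₁/2)] = -0.4002
Δλ = -0.7982 rad (taken the short way round)
course = atan2(Δλ, Δψ) = 243.37°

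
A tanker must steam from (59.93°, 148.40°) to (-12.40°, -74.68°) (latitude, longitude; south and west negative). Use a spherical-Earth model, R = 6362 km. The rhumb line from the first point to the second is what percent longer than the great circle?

9.0%

Great circle: σ = 2.1451 rad → d_gc = Rσ = 13647.3 km
Rhumb: Δφ = -1.2624, Δλ = +2.3897, Δψ = -1.5326, q = Δφ/Δψ = 0.8237 → d_rh = R√(Δφ²+q²Δλ²) = 14876.7 km
Excess = (14876.7 − 13647.3) / 13647.3 = 1229.4 / 13647.3 = 9.01% ≈ 9.0%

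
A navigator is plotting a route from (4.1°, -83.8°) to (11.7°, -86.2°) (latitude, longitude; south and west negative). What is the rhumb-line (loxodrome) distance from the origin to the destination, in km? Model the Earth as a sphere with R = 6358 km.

Rhumb course C = atan2(Δλ, Δψ) with Δψ = ln[tan(π/4+φ₂/2)/tan(π/4+φ₁/2)] = +0.1340, Δλ = -0.0419 → C = 342.64°
d = R·|Δφ| / |cos C| = 6358·0.13265 / 0.95447 = 884 km

884 km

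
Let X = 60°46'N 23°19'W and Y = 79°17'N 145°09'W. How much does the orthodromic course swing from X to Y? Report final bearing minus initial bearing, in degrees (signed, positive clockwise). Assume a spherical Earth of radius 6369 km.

-119.4°

Initial bearing θ₁ = atan2(sin Δλ cos φ₂, cos φ₁ sin φ₂ − sin φ₁ cos φ₂ cos Δλ) = 344.39°
Final bearing θ₂ = (initial bearing from the destination back to the start) + 180° = 224.97°
Δθ = θ₂ − θ₁ = -119.4°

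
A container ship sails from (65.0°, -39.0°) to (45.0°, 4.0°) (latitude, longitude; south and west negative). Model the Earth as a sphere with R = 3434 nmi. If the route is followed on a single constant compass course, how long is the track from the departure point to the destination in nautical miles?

Δψ = ln[tan(π/4+φ₂/2)/tan(π/4+φ₁/2)] = -0.6251;  Δφ = -0.3491 rad,  Δλ = +0.7505 rad
q = Δφ/Δψ = 0.5584
d = R·√(Δφ² + q²Δλ²) = 3434·0.54543 = 1873 nmi

1873 nmi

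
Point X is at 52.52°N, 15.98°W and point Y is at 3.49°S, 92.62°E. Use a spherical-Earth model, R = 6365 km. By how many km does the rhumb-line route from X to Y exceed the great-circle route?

Great circle: cos σ = sin φ₁ sin φ₂ + cos φ₁ cos φ₂ cos Δλ,  σ = 1.8153 rad → d_gc = 11554.1 km
Rhumb line: Δψ = -1.1419, q = Δφ/Δψ = 0.8561, d_rh = R√(Δφ²+q²Δλ²) = 12057.3 km
Excess = 12057.3 − 11554.1 = 503.2 ≈ 503 km

503 km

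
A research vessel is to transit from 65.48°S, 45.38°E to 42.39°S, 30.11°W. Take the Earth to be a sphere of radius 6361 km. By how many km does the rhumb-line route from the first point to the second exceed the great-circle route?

Great circle: cos σ = sin φ₁ sin φ₂ + cos φ₁ cos φ₂ cos Δλ,  σ = 0.8091 rad → d_gc = 5146.50 km
Rhumb line: Δψ = +0.7081, q = Δφ/Δψ = 0.5691, d_rh = R√(Δφ²+q²Δλ²) = 5414.98 km
Excess = 5414.98 − 5146.50 = 268.48 ≈ 268 km

268 km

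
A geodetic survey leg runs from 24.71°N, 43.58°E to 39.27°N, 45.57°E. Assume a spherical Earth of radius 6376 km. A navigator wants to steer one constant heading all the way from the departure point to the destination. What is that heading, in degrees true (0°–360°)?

6.6°

Δψ = ln[tan(π/4+φ₂/2)/tan(π/4+φ₁/2)] = +0.3011
Δλ = +0.0347 rad (taken the short way round)
course = atan2(Δλ, Δψ) = 6.58°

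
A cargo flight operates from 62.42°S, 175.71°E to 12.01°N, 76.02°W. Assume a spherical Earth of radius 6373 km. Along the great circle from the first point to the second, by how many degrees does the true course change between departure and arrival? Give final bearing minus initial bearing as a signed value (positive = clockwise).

Initial bearing θ₁ = atan2(sin Δλ cos φ₂, cos φ₁ sin φ₂ − sin φ₁ cos φ₂ cos Δλ) = 100.70°
Final bearing θ₂ = (initial bearing from the destination back to the start) + 180° = 27.72°
Δθ = θ₂ − θ₁ = -73.0°

-73.0°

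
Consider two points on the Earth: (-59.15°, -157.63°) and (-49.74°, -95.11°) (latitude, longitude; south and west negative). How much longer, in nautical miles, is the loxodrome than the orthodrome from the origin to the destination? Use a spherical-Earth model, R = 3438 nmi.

Great circle: cos σ = sin φ₁ sin φ₂ + cos φ₁ cos φ₂ cos Δλ,  σ = 0.6299 rad → d_gc = 2165.7 nmi
Rhumb line: Δψ = +0.2840, q = Δφ/Δψ = 0.5783, d_rh = R√(Δφ²+q²Δλ²) = 2241.6 nmi
Excess = 2241.6 − 2165.7 = 75.9 ≈ 76 nmi

76 nmi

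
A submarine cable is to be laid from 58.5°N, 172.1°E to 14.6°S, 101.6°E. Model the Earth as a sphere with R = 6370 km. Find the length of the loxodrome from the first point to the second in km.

10447 km

Δψ = ln[tan(π/4+φ₂/2)/tan(π/4+φ₁/2)] = -1.5234;  Δφ = -1.2758 rad,  Δλ = -1.2305 rad
q = Δφ/Δψ = 0.8375
d = R·√(Δφ² + q²Δλ²) = 6370·1.64004 = 10447 km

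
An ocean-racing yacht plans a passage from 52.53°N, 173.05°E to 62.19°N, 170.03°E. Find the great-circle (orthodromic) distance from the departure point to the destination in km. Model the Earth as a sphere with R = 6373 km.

Haversine: a = sin²(Δφ/2)+cos φ₁ cos φ₂ sin²(Δλ/2) = 0.00729;  σ = 2·atan2(√a,√(1−a))
σ = 9.794° → d = Rσ = 6373·0.17093 = 1089 km

1089 km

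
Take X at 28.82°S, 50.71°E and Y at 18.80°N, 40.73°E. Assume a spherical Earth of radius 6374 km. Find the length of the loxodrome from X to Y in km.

5405 km

Rhumb course C = atan2(Δλ, Δψ) with Δψ = ln[tan(π/4+φ₂/2)/tan(π/4+φ₁/2)] = +0.8598, Δλ = -0.1742 → C = 348.55°
d = R·|Δφ| / |cos C| = 6374·0.83113 / 0.98009 = 5405 km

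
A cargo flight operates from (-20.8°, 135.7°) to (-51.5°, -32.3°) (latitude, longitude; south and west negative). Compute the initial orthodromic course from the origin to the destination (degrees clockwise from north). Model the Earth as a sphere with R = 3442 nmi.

N = sin Δλ·cos φ₂ = -0.1294;  D = cos φ₁ sin φ₂ − sin φ₁ cos φ₂ cos Δλ = -0.9478
initial course = atan2(N, D) = 187.78°

187.8°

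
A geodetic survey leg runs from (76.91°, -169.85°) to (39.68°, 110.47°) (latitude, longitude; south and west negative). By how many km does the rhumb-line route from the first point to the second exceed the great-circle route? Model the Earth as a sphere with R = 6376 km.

Great circle: cos σ = sin φ₁ sin φ₂ + cos φ₁ cos φ₂ cos Δλ,  σ = 0.8591 rad → d_gc = 5477.5 km
Rhumb line: Δψ = -1.4095, q = Δφ/Δψ = 0.4610, d_rh = R√(Δφ²+q²Δλ²) = 5820.1 km
Excess = 5820.1 − 5477.5 = 342.6 ≈ 343 km

343 km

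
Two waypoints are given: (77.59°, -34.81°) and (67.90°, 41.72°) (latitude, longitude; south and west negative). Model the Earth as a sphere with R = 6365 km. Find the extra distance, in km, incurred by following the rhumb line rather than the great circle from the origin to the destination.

178 km

Great circle: cos σ = sin φ₁ sin φ₂ + cos φ₁ cos φ₂ cos Δλ,  σ = 0.3931 rad → d_gc = 2502.3 km
Rhumb line: Δψ = -0.5857, q = Δφ/Δψ = 0.2888, d_rh = R√(Δφ²+q²Δλ²) = 2680.7 km
Excess = 2680.7 − 2502.3 = 178.4 ≈ 178 km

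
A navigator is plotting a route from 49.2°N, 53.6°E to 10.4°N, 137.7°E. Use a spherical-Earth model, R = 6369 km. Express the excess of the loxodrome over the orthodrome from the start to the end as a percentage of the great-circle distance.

Great circle: σ = 1.3667 rad → d_gc = Rσ = 8704.3 km
Rhumb: Δφ = -0.6772, Δλ = +1.4678, Δψ = -0.8066, q = Δφ/Δψ = 0.8395 → d_rh = R√(Δφ²+q²Δλ²) = 8955.5 km
Excess = (8955.5 − 8704.3) / 8704.3 = 251.2 / 8704.3 = 2.89% ≈ 2.9%

2.9%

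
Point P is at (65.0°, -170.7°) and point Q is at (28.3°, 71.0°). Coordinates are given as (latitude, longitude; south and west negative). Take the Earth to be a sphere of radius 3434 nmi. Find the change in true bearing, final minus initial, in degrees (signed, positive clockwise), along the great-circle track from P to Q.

At departure: θ₁ = atan2(sin Δλ cos φ₂, cos φ₁ sin φ₂ − sin φ₁ cos φ₂ cos Δλ) = 306.74°
At arrival: θ₂ = atan2(sin Δλ cos φ₁, −cos φ₂ sin φ₁ + sin φ₂ cos φ₁ cos Δλ) = 202.62°
Δθ = θ₂ − θ₁ = -104.1°

-104.1°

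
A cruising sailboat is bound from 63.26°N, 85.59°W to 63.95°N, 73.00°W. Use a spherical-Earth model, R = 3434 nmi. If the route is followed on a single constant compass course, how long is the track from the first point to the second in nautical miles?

338 nmi

Δψ = ln[tan(π/4+φ₂/2)/tan(π/4+φ₁/2)] = +0.0271;  Δφ = +0.0120 rad,  Δλ = +0.2197 rad
q = Δφ/Δψ = 0.4445
d = R·√(Δφ² + q²Δλ²) = 3434·0.09842 = 338 nmi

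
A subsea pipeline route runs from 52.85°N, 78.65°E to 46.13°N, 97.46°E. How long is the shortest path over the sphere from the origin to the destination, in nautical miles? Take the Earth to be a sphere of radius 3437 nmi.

833 nmi

Haversine: a = sin²(Δφ/2)+cos φ₁ cos φ₂ sin²(Δλ/2) = 0.01461;  σ = 2·atan2(√a,√(1−a))
σ = 13.885° → d = Rσ = 3437·0.24234 = 833 nmi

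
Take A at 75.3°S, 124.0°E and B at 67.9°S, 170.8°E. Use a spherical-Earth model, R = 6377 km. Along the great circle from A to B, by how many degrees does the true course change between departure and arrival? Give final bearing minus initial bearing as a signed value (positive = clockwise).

At departure: θ₁ = atan2(sin Δλ cos φ₂, cos φ₁ sin φ₂ − sin φ₁ cos φ₂ cos Δλ) = 87.08°
At arrival: θ₂ = atan2(sin Δλ cos φ₁, −cos φ₂ sin φ₁ + sin φ₂ cos φ₁ cos Δλ) = 42.35°
Δθ = θ₂ − θ₁ = -44.7°

-44.7°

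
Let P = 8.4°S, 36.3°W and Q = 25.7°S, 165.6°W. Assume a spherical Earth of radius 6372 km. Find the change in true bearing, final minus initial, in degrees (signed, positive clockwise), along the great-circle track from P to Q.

Initial bearing θ₁ = atan2(sin Δλ cos φ₂, cos φ₁ sin φ₂ − sin φ₁ cos φ₂ cos Δλ) = 233.69°
Final bearing θ₂ = (initial bearing from the destination back to the start) + 180° = 297.78°
Δθ = θ₂ − θ₁ = +64.1°

+64.1°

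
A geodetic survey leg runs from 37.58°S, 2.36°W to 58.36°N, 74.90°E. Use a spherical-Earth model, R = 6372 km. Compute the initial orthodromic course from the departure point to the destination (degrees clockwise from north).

34.5°

θ = atan2( sin Δλ·cos φ₂ ,  cos φ₁ sin φ₂ − sin φ₁ cos φ₂ cos Δλ )
  = atan2(+0.5117, +0.7453) = 34.47°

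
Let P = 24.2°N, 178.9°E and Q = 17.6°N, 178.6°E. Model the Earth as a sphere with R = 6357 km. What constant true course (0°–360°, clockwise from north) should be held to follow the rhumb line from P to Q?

182.4°

Meridional parts: M(φ₁)=+0.4355, M(φ₂)=+0.3121 → ΔM = -0.1234;  Δλ = -0.0052 rad
tan C = Δλ / ΔM = +0.0424 → C = 182.43°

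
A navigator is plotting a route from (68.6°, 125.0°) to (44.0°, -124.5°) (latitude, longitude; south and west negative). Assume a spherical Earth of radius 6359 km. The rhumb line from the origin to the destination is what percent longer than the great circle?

12.9%

Great circle: σ = 0.9826 rad → d_gc = Rσ = 6248.5 km
Rhumb: Δφ = -0.4294, Δλ = +1.9286, Δψ = -0.8094, q = Δφ/Δψ = 0.5305 → d_rh = R√(Δφ²+q²Δλ²) = 7055.5 km
Excess = (7055.5 − 6248.5) / 6248.5 = 807.0 / 6248.5 = 12.92% ≈ 12.9%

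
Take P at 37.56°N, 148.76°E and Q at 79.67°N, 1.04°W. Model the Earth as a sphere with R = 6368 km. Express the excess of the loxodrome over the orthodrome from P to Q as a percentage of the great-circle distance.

Great circle: σ = 1.0737 rad → d_gc = Rσ = 6837.5 km
Rhumb: Δφ = +0.7350, Δλ = -2.6145, Δψ = +1.6953, q = Δφ/Δψ = 0.4335 → d_rh = R√(Δφ²+q²Δλ²) = 8602.3 km
Excess = (8602.3 − 6837.5) / 6837.5 = 1764.8 / 6837.5 = 25.81% ≈ 25.8%

25.8%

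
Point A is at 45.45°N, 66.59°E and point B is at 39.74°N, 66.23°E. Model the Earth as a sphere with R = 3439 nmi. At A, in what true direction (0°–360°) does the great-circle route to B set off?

θ = atan2( sin Δλ·cos φ₂ ,  cos φ₁ sin φ₂ − sin φ₁ cos φ₂ cos Δλ )
  = atan2(-0.0048, -0.0995) = 182.78°

182.8°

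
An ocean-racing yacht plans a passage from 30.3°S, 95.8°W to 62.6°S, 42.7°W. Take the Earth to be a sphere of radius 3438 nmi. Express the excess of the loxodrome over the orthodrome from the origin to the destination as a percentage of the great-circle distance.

Great circle: σ = 0.8141 rad → d_gc = Rσ = 2799.0 nmi
Rhumb: Δφ = -0.5637, Δλ = +0.9268, Δψ = -0.8562, q = Δφ/Δψ = 0.6585 → d_rh = R√(Δφ²+q²Δλ²) = 2856.2 nmi
Excess = (2856.2 − 2799.0) / 2799.0 = 57.2 / 2799.0 = 2.04% ≈ 2.0%

2.0%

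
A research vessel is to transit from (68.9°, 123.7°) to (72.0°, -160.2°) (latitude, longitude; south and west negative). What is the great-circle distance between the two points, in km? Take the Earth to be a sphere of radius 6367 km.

cos σ = sin φ₁ sin φ₂ + cos φ₁ cos φ₂ cos Δλ
      = sin(68.90°)sin(72.00°) + cos(68.90°)cos(72.00°)cos(76.10°) = 0.9140
σ = 23.934° → d = Rσ = 6367·0.41772 = 2660 km

2660 km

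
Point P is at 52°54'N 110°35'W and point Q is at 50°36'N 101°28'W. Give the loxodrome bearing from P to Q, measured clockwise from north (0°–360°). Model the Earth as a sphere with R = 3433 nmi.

Meridional parts: M(φ₁)=+1.0919, M(φ₂)=+1.0271 → ΔM = -0.0649;  Δλ = +0.1591 rad
tan C = Δλ / ΔM = -2.4532 → C = 112.18°

112.2°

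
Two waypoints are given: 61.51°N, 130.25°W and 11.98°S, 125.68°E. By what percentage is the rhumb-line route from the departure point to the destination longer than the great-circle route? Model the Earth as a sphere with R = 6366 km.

4.4%

Great circle: σ = 1.8712 rad → d_gc = Rσ = 11911.8 km
Rhumb: Δφ = -1.2826, Δλ = -1.8164, Δψ = -1.5815, q = Δφ/Δψ = 0.8110 → d_rh = R√(Δφ²+q²Δλ²) = 12434.3 km
Excess = (12434.3 − 11911.8) / 11911.8 = 522.5 / 11911.8 = 4.39% ≈ 4.4%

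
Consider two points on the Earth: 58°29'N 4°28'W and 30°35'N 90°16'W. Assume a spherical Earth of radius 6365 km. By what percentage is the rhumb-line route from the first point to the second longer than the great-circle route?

5.5%

Great circle: σ = 1.0852 rad → d_gc = Rσ = 6907.6 km
Rhumb: Δφ = -0.4869, Δλ = -1.4975, Δψ = -0.7041, q = Δφ/Δψ = 0.6916 → d_rh = R√(Δφ²+q²Δλ²) = 7284.3 km
Excess = (7284.3 − 6907.6) / 6907.6 = 376.7 / 6907.6 = 5.453% ≈ 5.5%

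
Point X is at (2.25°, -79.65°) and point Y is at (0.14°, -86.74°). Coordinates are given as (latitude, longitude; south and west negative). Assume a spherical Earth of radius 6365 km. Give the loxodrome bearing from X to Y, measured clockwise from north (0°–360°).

253.4°

Δψ = ln[tan(π/4+φ₂/2)/tan(π/4+φ₁/2)] = -0.0368
Δλ = -0.1237 rad (taken the short way round)
course = atan2(Δλ, Δψ) = 253.42°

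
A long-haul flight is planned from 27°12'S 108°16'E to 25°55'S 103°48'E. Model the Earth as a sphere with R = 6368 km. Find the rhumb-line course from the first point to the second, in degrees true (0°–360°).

Meridional parts: M(φ₁)=-0.4936, M(φ₂)=-0.4686 → ΔM = +0.0250;  Δλ = -0.0780 rad
tan C = Δλ / ΔM = -3.1132 → C = 287.81°

287.8°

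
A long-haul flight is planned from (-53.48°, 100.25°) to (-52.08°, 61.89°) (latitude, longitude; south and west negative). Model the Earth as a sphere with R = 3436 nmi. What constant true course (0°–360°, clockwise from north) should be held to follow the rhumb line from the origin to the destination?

273.5°

Meridional parts: M(φ₁)=-1.1088, M(φ₂)=-1.0684 → ΔM = +0.0404;  Δλ = -0.6695 rad
tan C = Δλ / ΔM = -16.5718 → C = 273.45°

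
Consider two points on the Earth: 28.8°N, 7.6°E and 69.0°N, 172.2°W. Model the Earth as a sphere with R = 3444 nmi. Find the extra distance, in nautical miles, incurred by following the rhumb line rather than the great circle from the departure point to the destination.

2027 nmi

Great circle: cos σ = sin φ₁ sin φ₂ + cos φ₁ cos φ₂ cos Δλ,  σ = 1.4347 rad → d_gc = 4941.0 nmi
Rhumb line: Δψ = +1.1603, q = Δφ/Δψ = 0.6047, d_rh = R√(Δφ²+q²Δλ²) = 6967.7 nmi
Excess = 6967.7 − 4941.0 = 2026.7 ≈ 2027 nmi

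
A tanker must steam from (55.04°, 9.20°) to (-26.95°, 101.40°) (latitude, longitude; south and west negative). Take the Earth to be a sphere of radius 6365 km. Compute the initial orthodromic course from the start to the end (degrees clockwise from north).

104.6°

θ = atan2( sin Δλ·cos φ₂ ,  cos φ₁ sin φ₂ − sin φ₁ cos φ₂ cos Δλ )
  = atan2(+0.8907, -0.2316) = 104.58°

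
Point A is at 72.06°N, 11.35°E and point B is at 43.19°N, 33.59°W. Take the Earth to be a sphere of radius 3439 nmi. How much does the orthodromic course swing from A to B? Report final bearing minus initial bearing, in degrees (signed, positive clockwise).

At departure: θ₁ = atan2(sin Δλ cos φ₂, cos φ₁ sin φ₂ − sin φ₁ cos φ₂ cos Δλ) = 241.45°
At arrival: θ₂ = atan2(sin Δλ cos φ₁, −cos φ₂ sin φ₁ + sin φ₂ cos φ₁ cos Δλ) = 201.78°
Δθ = θ₂ − θ₁ = -39.7°

-39.7°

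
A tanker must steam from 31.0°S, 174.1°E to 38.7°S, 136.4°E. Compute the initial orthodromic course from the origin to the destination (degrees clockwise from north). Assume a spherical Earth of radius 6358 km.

N = sin Δλ·cos φ₂ = -0.4773;  D = cos φ₁ sin φ₂ − sin φ₁ cos φ₂ cos Δλ = -0.2179
initial course = atan2(N, D) = 245.46°

245.5°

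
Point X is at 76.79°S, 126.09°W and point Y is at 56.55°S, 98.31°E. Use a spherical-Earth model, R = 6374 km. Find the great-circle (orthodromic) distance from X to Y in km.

4868 km

Haversine: a = sin²(Δφ/2)+cos φ₁ cos φ₂ sin²(Δλ/2) = 0.13885;  σ = 2·atan2(√a,√(1−a))
σ = 43.756° → d = Rσ = 6374·0.76369 = 4868 km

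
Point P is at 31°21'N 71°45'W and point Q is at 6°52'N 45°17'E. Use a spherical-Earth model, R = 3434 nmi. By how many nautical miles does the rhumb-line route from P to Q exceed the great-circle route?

Great circle: cos σ = sin φ₁ sin φ₂ + cos φ₁ cos φ₂ cos Δλ,  σ = 1.8999 rad → d_gc = 6524.2 nmi
Rhumb line: Δψ = -0.4566, q = Δφ/Δψ = 0.9359, d_rh = R√(Δφ²+q²Δλ²) = 6726.9 nmi
Excess = 6726.9 − 6524.2 = 202.7 ≈ 203 nmi

203 nmi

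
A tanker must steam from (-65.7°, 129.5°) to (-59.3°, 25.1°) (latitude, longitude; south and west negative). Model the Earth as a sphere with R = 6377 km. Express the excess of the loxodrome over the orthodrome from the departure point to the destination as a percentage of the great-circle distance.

Great circle: σ = 0.7504 rad → d_gc = Rσ = 4785.2 km
Rhumb: Δφ = +0.1117, Δλ = -1.8221, Δψ = +0.2430, q = Δφ/Δψ = 0.4597 → d_rh = R√(Δφ²+q²Δλ²) = 5389.2 km
Excess = (5389.2 − 4785.2) / 4785.2 = 604.0 / 4785.2 = 12.62% ≈ 12.6%

12.6%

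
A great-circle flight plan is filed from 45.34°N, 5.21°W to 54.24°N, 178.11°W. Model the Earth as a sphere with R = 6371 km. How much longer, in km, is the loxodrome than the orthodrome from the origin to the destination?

Great circle: cos σ = sin φ₁ sin φ₂ + cos φ₁ cos φ₂ cos Δλ,  σ = 1.4004 rad → d_gc = 8921.9 km
Rhumb line: Δψ = +0.2415, q = Δφ/Δψ = 0.6431, d_rh = R√(Δφ²+q²Δλ²) = 12403.9 km
Excess = 12403.9 − 8921.9 = 3482.0 ≈ 3482 km

3482 km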